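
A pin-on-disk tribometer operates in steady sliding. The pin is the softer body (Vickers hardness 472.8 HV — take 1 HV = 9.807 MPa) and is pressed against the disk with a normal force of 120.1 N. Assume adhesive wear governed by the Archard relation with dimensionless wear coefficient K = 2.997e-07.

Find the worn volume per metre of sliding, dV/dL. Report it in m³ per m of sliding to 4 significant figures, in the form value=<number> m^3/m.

value=7.763e-15 m^3/m

All working math maintains exact precision — intermediate values appear rounded. Rounded once at the end, at 4 significant figures.
Hardness H = 472.8 HV × 9.807 MPa/HV = 4637 MPa = 4.637e+09 Pa.
SI base units throughout: W = 120.1 N, H = 4.637e+09 Pa, K = 2.997e-07.
The wear rate dV/dL = K·W/H (independent of L): 2.997e-07 · 120.1 / 4.637e+09 = 7.763e-15 m³/m.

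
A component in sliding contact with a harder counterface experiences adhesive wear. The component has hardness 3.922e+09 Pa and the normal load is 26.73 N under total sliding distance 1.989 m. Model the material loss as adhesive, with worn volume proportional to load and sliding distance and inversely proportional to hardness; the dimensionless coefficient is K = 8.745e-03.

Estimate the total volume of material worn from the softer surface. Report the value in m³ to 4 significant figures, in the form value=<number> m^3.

value=1.185e-10 m^3

The computation runs at full float precision, and intermediates are shown rounded — a lone final rounding, at four significant figures.
SI base units throughout: W = 26.73 N, H = 3.922e+09 Pa, K = 8.745e-03.
Wear volume V = K·W·L/H = 8.745e-03 · 26.73 · 1.989 / 3.922e+09 = 1.185e-10 m³.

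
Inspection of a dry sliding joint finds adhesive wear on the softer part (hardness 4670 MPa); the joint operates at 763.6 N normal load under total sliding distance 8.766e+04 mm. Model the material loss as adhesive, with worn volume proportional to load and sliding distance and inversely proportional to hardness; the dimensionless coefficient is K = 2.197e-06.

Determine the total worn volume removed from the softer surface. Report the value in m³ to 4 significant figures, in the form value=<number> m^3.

value=3.149e-11 m^3

All arithmetic runs at full float precision, and intermediate values are displayed rounded; a lone final rounding, at four significant digits.
Path length L = 8.766e+04 mm = 87.66 m.
Hardness H = 4670 MPa = 4.670e+09 Pa.
As SI base values: W = 763.6 N, H = 4.670e+09 Pa, K = 2.197e-06.
Apply Archard: V = K·W·L/H = 2.197e-06 · 763.6 · 87.66 / 4.670e+09 = 3.149e-11 m³.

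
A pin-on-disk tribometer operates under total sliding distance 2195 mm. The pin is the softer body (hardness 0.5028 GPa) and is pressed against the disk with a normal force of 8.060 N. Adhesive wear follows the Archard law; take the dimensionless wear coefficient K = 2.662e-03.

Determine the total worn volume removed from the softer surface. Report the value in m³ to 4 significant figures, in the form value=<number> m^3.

value=9.367e-11 m^3

Each operation maintains full float precision. Intermediates are displayed rounded, and one final rounding to 4 significant digits.
Convert: Distance covered L = 2195 mm = 2.195 m.
Convert: Hardness H = 0.5028 GPa = 5.028e+08 Pa.
In SI base units, W = 8.060 N, H = 5.028e+08 Pa, K = 2.662e-03.
Apply Archard: V = K·W·L/H = 2.662e-03 · 8.060 · 2.195 / 5.028e+08 = 9.367e-11 m³.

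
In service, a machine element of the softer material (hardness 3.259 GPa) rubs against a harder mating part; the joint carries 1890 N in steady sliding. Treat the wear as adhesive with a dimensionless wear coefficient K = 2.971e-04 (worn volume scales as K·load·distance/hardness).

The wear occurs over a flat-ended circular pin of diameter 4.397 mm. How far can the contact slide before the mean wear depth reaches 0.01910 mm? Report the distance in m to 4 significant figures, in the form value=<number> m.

The computation maintains exact precision. The intermediates are displayed rounded; one last rounding to 4 significant figures.
Hardness H = 3.259 GPa = 3.259e+09 Pa.
Pin diameter d = 4.397 mm = 0.004397 m. Contact area A = π·d²/4 = π·(0.004397 m)²/4 = 1.518e-05 m².
Depth limit h_lim = 0.01910 mm = 1.910e-05 m.
Restated in SI base units: W = 1890 N, H = 3.259e+09 Pa, K = 2.971e-04.
Allowed volume V_lim = h_lim·A = 1.910e-05 · 1.518e-05 = 2.900e-10 m³.
Inverting, life L = V_lim·H/(K·W) = 2.900e-10 · 3.259e+09 / (2.971e-04 · 1890) = 1.683 m.

value=1.683 m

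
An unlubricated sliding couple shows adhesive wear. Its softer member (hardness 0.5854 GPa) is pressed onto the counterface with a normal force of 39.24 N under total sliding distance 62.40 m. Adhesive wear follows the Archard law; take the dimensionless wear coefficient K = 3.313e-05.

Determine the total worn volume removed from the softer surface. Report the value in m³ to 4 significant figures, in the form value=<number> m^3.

Every step holds full precision. Intermediates are printed rounded — rounded once at the end, at 4 significant digits.
Convert: Hardness H = 0.5854 GPa = 5.854e+08 Pa.
Expressed in SI base units: W = 39.24 N, H = 5.854e+08 Pa, K = 3.313e-05.
The Archard volume V = K·W·L/H = 3.313e-05 · 39.24 · 62.40 / 5.854e+08 = 1.386e-10 m³.

value=1.386e-10 m^3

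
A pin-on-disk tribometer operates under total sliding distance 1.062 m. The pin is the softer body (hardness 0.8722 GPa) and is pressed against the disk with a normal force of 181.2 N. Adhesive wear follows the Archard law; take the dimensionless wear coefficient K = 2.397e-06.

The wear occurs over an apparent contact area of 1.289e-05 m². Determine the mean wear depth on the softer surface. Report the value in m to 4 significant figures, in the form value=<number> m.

The computation runs at full float precision; the intermediates are shown rounded; rounded just once, at 4 significant digits.
Hardness H = 0.8722 GPa = 8.722e+08 Pa.
Collected in SI base units: W = 181.2 N, H = 8.722e+08 Pa, K = 2.397e-06.
Archard volume V = K·W·L/H = 2.397e-06 · 181.2 · 1.062 / 8.722e+08 = 5.289e-13 m³.
Mean depth h = V/A = 5.289e-13 / 1.289e-05 = 4.103e-08 m.

value=4.103e-08 m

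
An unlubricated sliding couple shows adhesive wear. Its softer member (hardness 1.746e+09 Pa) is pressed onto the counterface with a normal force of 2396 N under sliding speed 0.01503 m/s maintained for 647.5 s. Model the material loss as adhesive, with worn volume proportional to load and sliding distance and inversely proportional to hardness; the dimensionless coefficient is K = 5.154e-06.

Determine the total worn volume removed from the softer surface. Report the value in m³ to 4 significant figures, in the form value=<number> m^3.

Every step runs at full float precision; the intermediates are displayed rounded, and a single final rounding to four significant figures.
Sliding distance L = v·t = 0.01503 m/s × 647.5 s = 9.732 m.
Restated in SI base units: W = 2396 N, H = 1.746e+09 Pa, K = 5.154e-06.
Archard volume V = K·W·L/H = 5.154e-06 · 2396 · 9.732 / 1.746e+09 = 6.883e-11 m³.

value=6.883e-11 m^3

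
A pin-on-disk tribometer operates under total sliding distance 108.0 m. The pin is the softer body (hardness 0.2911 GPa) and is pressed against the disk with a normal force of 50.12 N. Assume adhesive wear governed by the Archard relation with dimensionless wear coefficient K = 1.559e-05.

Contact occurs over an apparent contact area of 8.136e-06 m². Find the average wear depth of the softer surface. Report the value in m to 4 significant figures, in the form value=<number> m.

value=3.563e-05 m

The intermediates are printed rounded — each operation keeps exact precision — one last rounding to four significant figures.
Hardness H = 0.2911 GPa = 2.911e+08 Pa.
Collected in SI base units: W = 50.12 N, H = 2.911e+08 Pa, K = 1.559e-05.
Apply Archard: V = K·W·L/H = 1.559e-05 · 50.12 · 108.0 / 2.911e+08 = 2.899e-10 m³.
Average depth h = V/A = 2.899e-10 / 8.136e-06 = 3.563e-05 m.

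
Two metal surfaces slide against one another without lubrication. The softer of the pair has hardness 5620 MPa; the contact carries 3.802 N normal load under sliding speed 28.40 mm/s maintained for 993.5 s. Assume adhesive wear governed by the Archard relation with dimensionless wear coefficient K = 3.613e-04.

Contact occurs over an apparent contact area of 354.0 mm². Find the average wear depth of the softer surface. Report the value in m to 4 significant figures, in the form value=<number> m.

All arithmetic maintains exact precision — intermediates are displayed rounded. Rounded once at the end to four significant digits.
Convert: Sliding speed v = 28.40 mm/s = 0.02840 m/s. Sliding distance L = v·t = 0.02840 m/s × 993.5 s = 28.22 m.
Convert: Hardness H = 5620 MPa = 5.620e+09 Pa.
Convert: Contact area A = 354.0 mm² = 3.540e-04 m².
In SI base units, W = 3.802 N, H = 5.620e+09 Pa, K = 3.613e-04.
Volume removed: V = K·W·L/H = 3.613e-04 · 3.802 · 28.22 / 5.620e+09 = 6.897e-12 m³.
Wear depth h = V/A = 6.897e-12 / 3.540e-04 = 1.948e-08 m.

value=1.948e-08 m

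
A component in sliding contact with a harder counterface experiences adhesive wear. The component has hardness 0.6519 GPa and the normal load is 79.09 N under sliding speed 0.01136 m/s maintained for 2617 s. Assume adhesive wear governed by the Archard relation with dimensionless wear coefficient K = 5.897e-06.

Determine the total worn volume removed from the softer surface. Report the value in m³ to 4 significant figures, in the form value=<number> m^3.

value=2.127e-11 m^3

Each operation holds full float precision. The intermediates are printed rounded — one last rounding, at 4 significant figures.
Convert: The distance L = v·t = 0.01136 m/s × 2617 s = 29.73 m.
Convert: Hardness H = 0.6519 GPa = 6.519e+08 Pa.
Working in SI base units: W = 79.09 N, H = 6.519e+08 Pa, K = 5.897e-06.
Volume removed: V = K·W·L/H = 5.897e-06 · 79.09 · 29.73 / 6.519e+08 = 2.127e-11 m³.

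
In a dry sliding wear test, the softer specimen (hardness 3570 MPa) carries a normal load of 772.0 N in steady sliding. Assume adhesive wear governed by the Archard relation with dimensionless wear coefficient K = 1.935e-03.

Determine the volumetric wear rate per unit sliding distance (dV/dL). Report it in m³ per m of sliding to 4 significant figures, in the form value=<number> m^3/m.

value=4.184e-10 m^3/m

Intermediate values are printed rounded; the computation maintains exact precision, and a lone final rounding, at four significant digits.
Convert: Hardness H = 3570 MPa = 3.570e+09 Pa.
SI base units throughout: W = 772.0 N, H = 3.570e+09 Pa, K = 1.935e-03.
Sliding wear rate dV/dL = K·W/H — distance-free: 1.935e-03 · 772.0 / 3.570e+09 = 4.184e-10 m³/m.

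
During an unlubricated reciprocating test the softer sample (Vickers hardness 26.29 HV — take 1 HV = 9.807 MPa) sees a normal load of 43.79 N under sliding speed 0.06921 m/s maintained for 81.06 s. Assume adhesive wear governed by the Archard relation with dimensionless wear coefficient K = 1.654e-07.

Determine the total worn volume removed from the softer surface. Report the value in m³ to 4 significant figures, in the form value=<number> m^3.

value=1.576e-13 m^3

Intermediates are shown rounded; the algebra maintains full precision; a single final rounding, at 4 significant figures.
Convert: Total distance L = v·t = 0.06921 m/s × 81.06 s = 5.610 m.
Convert: Hardness H = 26.29 HV × 9.807 MPa/HV = 257.8 MPa = 2.578e+08 Pa.
In SI base units: W = 43.79 N, H = 2.578e+08 Pa, K = 1.654e-07.
Archard relation: V = K·W·L/H = 1.654e-07 · 43.79 · 5.610 / 2.578e+08 = 1.576e-13 m³.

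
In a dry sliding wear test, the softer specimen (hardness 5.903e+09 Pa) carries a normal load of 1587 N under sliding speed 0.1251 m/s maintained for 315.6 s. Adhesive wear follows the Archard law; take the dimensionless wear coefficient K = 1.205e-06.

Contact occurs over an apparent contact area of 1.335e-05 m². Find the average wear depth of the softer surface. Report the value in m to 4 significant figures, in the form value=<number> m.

value=9.581e-07 m

All arithmetic runs at full float precision — intermediate values appear rounded, and rounded once at the end: 4 significant figures.
Convert: Total distance L = v·t = 0.1251 m/s × 315.6 s = 39.48 m.
Collected in SI base units: W = 1587 N, H = 5.903e+09 Pa, K = 1.205e-06.
Wear volume V = K·W·L/H = 1.205e-06 · 1587 · 39.48 / 5.903e+09 = 1.279e-11 m³.
Wear depth h = V/A = 1.279e-11 / 1.335e-05 = 9.581e-07 m.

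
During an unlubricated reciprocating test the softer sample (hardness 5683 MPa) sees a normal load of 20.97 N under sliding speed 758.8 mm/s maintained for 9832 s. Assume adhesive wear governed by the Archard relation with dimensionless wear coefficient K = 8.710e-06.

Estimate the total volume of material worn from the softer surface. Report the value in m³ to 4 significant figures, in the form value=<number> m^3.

The intermediates are shown rounded, and every step keeps full float precision; a lone final rounding to 4 significant figures.
Sliding speed v = 758.8 mm/s = 0.7588 m/s. Sliding distance L = v·t = 0.7588 m/s × 9832 s = 7461 m.
Hardness H = 5683 MPa = 5.683e+09 Pa.
In SI base units: W = 20.97 N, H = 5.683e+09 Pa, K = 8.710e-06.
By Archard's law, V = K·W·L/H = 8.710e-06 · 20.97 · 7461 / 5.683e+09 = 2.398e-10 m³.

value=2.398e-10 m^3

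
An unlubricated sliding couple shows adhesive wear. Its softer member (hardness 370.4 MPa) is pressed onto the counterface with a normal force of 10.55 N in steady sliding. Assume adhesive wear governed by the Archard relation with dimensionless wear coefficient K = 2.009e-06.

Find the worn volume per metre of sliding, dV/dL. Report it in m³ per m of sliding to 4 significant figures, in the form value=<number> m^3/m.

value=5.722e-14 m^3/m

All arithmetic maintains full precision. Intermediates are shown rounded. Rounded once at the end: 4 significant figures.
Hardness H = 370.4 MPa = 3.704e+08 Pa.
Expressed in SI base units: W = 10.55 N, H = 3.704e+08 Pa, K = 2.009e-06.
Volumetric rate dV/dL = K·W/H (independent of L): 2.009e-06 · 10.55 / 3.704e+08 = 5.722e-14 m³/m.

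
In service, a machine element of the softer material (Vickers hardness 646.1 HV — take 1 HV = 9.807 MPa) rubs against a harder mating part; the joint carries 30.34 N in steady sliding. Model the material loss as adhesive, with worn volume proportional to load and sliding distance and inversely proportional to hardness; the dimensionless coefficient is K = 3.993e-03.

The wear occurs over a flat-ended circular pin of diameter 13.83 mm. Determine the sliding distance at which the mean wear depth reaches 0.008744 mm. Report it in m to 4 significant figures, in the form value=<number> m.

value=68.70 m

Intermediates appear rounded — the algebra runs at full precision — rounded once at the end: 4 significant figures.
Convert: Hardness H = 646.1 HV × 9.807 MPa/HV = 6336 MPa = 6.336e+09 Pa.
Convert: Pin diameter d = 13.83 mm = 0.01383 m. Contact area A = π·d²/4 = π·(0.01383 m)²/4 = 1.502e-04 m².
Convert: Depth limit h_lim = 0.008744 mm = 8.744e-06 m.
Collected in SI base units: W = 30.34 N, H = 6.336e+09 Pa, K = 3.993e-03.
Wearable volume V_lim = h_lim·A = 8.744e-06 · 1.502e-04 = 1.314e-09 m³.
Inverting, life L = V_lim·H/(K·W) = 1.314e-09 · 6.336e+09 / (3.993e-03 · 30.34) = 68.70 m.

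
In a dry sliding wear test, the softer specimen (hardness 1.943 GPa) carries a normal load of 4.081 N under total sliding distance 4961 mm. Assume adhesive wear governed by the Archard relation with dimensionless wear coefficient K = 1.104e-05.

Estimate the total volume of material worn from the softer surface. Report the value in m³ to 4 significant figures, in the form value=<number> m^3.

All working math carries full float precision. Intermediates are shown rounded — rounded just once, at four significant digits.
Convert: Total distance L = 4961 mm = 4.961 m.
Convert: Hardness H = 1.943 GPa = 1.943e+09 Pa.
Restated in SI base units: W = 4.081 N, H = 1.943e+09 Pa, K = 1.104e-05.
By Archard's law, V = K·W·L/H = 1.104e-05 · 4.081 · 4.961 / 1.943e+09 = 1.150e-13 m³.

value=1.150e-13 m^3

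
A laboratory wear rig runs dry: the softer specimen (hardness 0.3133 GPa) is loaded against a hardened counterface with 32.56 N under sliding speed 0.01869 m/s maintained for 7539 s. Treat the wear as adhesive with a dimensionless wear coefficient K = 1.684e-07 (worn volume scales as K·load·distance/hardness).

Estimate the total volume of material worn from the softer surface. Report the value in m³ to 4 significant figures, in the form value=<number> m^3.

Each operation carries full float precision. The intermediates are printed rounded. Rounded just once to four significant figures.
Path length L = v·t = 0.01869 m/s × 7539 s = 140.9 m.
Hardness H = 0.3133 GPa = 3.133e+08 Pa.
Expressed in SI base units: W = 32.56 N, H = 3.133e+08 Pa, K = 1.684e-07.
By Archard's law, V = K·W·L/H = 1.684e-07 · 32.56 · 140.9 / 3.133e+08 = 2.466e-12 m³.

value=2.466e-12 m^3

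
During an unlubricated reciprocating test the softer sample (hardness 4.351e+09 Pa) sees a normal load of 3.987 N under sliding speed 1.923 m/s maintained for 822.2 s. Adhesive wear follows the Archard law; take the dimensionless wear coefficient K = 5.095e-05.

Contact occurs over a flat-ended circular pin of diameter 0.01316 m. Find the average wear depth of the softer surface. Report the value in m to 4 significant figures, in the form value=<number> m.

value=5.427e-07 m

The algebra maintains exact precision. Intermediates are printed rounded; one final rounding: four significant digits.
Path length L = v·t = 1.923 m/s × 822.2 s = 1581 m.
Contact area A = π·d²/4 = π·(0.01316 m)²/4 = 1.360e-04 m².
Collected in SI base units: W = 3.987 N, H = 4.351e+09 Pa, K = 5.095e-05.
Apply Archard: V = K·W·L/H = 5.095e-05 · 3.987 · 1581 / 4.351e+09 = 7.382e-11 m³.
Mean wear depth h = V/A = 7.382e-11 / 1.360e-04 = 5.427e-07 m.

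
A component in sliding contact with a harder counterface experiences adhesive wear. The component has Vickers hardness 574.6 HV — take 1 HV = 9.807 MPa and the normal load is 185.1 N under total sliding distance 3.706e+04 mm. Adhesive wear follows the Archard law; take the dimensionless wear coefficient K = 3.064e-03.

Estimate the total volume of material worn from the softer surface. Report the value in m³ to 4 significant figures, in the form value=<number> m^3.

value=3.730e-09 m^3

All arithmetic runs at full precision. The intermediates are displayed rounded; rounded just once to 4 significant digits.
Total distance L = 3.706e+04 mm = 37.06 m.
Hardness H = 574.6 HV × 9.807 MPa/HV = 5635 MPa = 5.635e+09 Pa.
Working in SI base units: W = 185.1 N, H = 5.635e+09 Pa, K = 3.064e-03.
Apply Archard: V = K·W·L/H = 3.064e-03 · 185.1 · 37.06 / 5.635e+09 = 3.730e-09 m³.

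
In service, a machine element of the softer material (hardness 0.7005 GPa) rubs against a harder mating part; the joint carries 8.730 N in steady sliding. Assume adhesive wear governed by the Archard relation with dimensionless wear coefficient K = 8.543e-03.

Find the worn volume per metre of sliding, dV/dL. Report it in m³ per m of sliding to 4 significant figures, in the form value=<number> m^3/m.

value=1.065e-10 m^3/m

Shown intermediates are rounded — all arithmetic keeps full float precision. Rounded once at the end to four significant digits.
Hardness H = 0.7005 GPa = 7.005e+08 Pa.
Working in SI base units: W = 8.730 N, H = 7.005e+08 Pa, K = 8.543e-03.
The wear rate dV/dL = K·W/H, so: 8.543e-03 · 8.730 / 7.005e+08 = 1.065e-10 m³/m.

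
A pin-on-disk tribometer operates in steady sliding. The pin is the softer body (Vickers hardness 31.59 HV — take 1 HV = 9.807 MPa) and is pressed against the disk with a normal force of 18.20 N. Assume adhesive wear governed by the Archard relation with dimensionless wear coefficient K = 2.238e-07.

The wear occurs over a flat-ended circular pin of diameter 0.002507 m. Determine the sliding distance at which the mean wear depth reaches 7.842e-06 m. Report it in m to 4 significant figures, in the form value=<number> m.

All arithmetic holds full float precision — the intermediates appear rounded. Rounded once at the end: four significant figures.
Hardness H = 31.59 HV × 9.807 MPa/HV = 309.8 MPa = 3.098e+08 Pa.
Contact area A = π·d²/4 = π·(0.002507 m)²/4 = 4.936e-06 m².
Expressed in SI base units: W = 18.20 N, H = 3.098e+08 Pa, K = 2.238e-07.
Permissible volume V_lim = h_lim·A = 7.842e-06 · 4.936e-06 = 3.871e-11 m³.
Thus life L = V_lim·H/(K·W) = 3.871e-11 · 3.098e+08 / (2.238e-07 · 18.20) = 2944 m.

value=2944 m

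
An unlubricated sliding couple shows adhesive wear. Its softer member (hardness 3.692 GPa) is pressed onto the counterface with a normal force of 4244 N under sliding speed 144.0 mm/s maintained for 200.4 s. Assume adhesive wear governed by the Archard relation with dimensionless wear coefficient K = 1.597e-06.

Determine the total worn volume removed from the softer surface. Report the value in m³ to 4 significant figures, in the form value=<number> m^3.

Intermediates are printed rounded; all working math carries full float precision; rounded once at the end to 4 significant figures.
Sliding speed v = 144.0 mm/s = 0.1440 m/s. The distance L = v·t = 0.1440 m/s × 200.4 s = 28.86 m.
Hardness H = 3.692 GPa = 3.692e+09 Pa.
SI base units throughout: W = 4244 N, H = 3.692e+09 Pa, K = 1.597e-06.
Wear volume V = K·W·L/H = 1.597e-06 · 4244 · 28.86 / 3.692e+09 = 5.298e-11 m³.

value=5.298e-11 m^3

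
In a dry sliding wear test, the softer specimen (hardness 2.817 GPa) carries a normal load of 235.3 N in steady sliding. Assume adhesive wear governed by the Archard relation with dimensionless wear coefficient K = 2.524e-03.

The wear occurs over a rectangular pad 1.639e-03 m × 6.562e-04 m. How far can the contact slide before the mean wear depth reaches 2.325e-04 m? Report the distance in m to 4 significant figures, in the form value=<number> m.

value=1.186 m

Intermediates are shown rounded, and each operation carries full precision; rounded just once to four significant figures.
Convert: Hardness H = 2.817 GPa = 2.817e+09 Pa.
Convert: Contact area A = 1.639e-03 m × 6.562e-04 m = 1.076e-06 m².
Restated in SI base units: W = 235.3 N, H = 2.817e+09 Pa, K = 2.524e-03.
Wearable volume V_lim = h_lim·A = 2.325e-04 · 1.076e-06 = 2.501e-10 m³.
Inverting, life L = V_lim·H/(K·W) = 2.501e-10 · 2.817e+09 / (2.524e-03 · 235.3) = 1.186 m.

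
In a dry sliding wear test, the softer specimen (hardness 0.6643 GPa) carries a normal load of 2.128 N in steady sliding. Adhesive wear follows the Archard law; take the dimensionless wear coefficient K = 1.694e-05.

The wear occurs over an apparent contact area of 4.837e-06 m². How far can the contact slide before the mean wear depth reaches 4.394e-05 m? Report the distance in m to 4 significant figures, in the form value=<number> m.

value=3917 m

Every step keeps exact precision — quoted intermediates are rounded. Rounded just once: 4 significant digits.
Hardness H = 0.6643 GPa = 6.643e+08 Pa.
Collected in SI base units: W = 2.128 N, H = 6.643e+08 Pa, K = 1.694e-05.
Volume at the limit: V_lim = h_lim·A = 4.394e-05 · 4.837e-06 = 2.125e-10 m³.
So the life L = V_lim·H/(K·W) = 2.125e-10 · 6.643e+08 / (1.694e-05 · 2.128) = 3917 m.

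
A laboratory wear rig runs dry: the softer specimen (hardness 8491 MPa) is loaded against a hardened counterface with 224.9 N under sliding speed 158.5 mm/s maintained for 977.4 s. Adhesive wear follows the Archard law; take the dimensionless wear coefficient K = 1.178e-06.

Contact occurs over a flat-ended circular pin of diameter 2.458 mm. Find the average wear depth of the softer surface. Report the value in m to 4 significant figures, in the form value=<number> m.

value=1.019e-06 m

Intermediates are shown rounded — each operation holds full precision. Rounded once at the end: four significant digits.
Sliding speed v = 158.5 mm/s = 0.1585 m/s. Distance covered L = v·t = 0.1585 m/s × 977.4 s = 154.9 m.
Hardness H = 8491 MPa = 8.491e+09 Pa.
Pin diameter d = 2.458 mm = 0.002458 m. Contact area A = π·d²/4 = π·(0.002458 m)²/4 = 4.745e-06 m².
Working in SI base units: W = 224.9 N, H = 8.491e+09 Pa, K = 1.178e-06.
Apply Archard: V = K·W·L/H = 1.178e-06 · 224.9 · 154.9 / 8.491e+09 = 4.834e-12 m³.
Average depth h = V/A = 4.834e-12 / 4.745e-06 = 1.019e-06 m.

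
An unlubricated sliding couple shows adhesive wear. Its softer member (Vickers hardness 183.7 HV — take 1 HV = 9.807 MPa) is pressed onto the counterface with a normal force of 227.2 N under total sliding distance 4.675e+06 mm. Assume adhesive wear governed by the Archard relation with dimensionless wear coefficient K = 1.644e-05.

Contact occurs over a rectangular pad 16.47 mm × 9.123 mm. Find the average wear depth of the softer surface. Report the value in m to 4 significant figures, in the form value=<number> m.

Intermediate values are shown rounded, and the algebra holds full float precision, and rounded once at the end to 4 significant digits.
Convert: Total distance L = 4.675e+06 mm = 4675 m.
Convert: Hardness H = 183.7 HV × 9.807 MPa/HV = 1802 MPa = 1.802e+09 Pa.
Convert: Pad sides 16.47 mm × 9.123 mm = 0.01647 m × 0.009123 m. Contact area A = 0.01647 m × 0.009123 m = 1.503e-04 m².
Restated in SI base units: W = 227.2 N, H = 1.802e+09 Pa, K = 1.644e-05.
Archard relation: V = K·W·L/H = 1.644e-05 · 227.2 · 4675 / 1.802e+09 = 9.693e-09 m³.
Depth of wear h = V/A = 9.693e-09 / 1.503e-04 = 6.451e-05 m.

value=6.451e-05 m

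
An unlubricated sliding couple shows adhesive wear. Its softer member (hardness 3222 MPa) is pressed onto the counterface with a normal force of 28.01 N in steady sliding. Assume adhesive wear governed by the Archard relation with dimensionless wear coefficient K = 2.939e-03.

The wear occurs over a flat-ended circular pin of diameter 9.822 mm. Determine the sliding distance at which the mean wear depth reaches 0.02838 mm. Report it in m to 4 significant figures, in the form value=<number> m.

The intermediates are displayed rounded, and every step maintains exact precision; rounded just once: 4 significant digits.
Convert: Hardness H = 3222 MPa = 3.222e+09 Pa.
Convert: Pin diameter d = 9.822 mm = 0.009822 m. Contact area A = π·d²/4 = π·(0.009822 m)²/4 = 7.577e-05 m².
Convert: Depth limit h_lim = 0.02838 mm = 2.838e-05 m.
Working in SI base units: W = 28.01 N, H = 3.222e+09 Pa, K = 2.939e-03.
Permissible volume V_lim = h_lim·A = 2.838e-05 · 7.577e-05 = 2.150e-09 m³.
Life L = V_lim·H/(K·W) = 2.150e-09 · 3.222e+09 / (2.939e-03 · 28.01) = 84.16 m.

value=84.16 m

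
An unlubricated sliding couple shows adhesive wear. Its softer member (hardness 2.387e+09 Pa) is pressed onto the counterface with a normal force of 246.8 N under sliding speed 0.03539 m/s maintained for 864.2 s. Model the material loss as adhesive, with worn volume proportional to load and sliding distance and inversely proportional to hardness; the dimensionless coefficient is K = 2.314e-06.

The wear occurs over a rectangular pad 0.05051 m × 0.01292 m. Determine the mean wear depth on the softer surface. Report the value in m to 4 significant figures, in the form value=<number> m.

Quoted intermediates are rounded. Every step keeps full precision. Rounded just once, at 4 significant digits.
Convert: Distance covered L = v·t = 0.03539 m/s × 864.2 s = 30.58 m.
Convert: Contact area A = 0.05051 m × 0.01292 m = 6.526e-04 m².
In SI base units, W = 246.8 N, H = 2.387e+09 Pa, K = 2.314e-06.
By Archard's law, V = K·W·L/H = 2.314e-06 · 246.8 · 30.58 / 2.387e+09 = 7.317e-12 m³.
Depth h = V/A = 7.317e-12 / 6.526e-04 = 1.121e-08 m.

value=1.121e-08 m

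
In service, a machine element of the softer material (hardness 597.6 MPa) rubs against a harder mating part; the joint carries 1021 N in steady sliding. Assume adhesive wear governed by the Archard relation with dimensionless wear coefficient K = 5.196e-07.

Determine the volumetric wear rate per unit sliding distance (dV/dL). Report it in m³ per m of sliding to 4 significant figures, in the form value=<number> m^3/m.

value=8.877e-13 m^3/m

Intermediate values are shown rounded — each operation carries full float precision. Rounded once at the end, at 4 significant figures.
Hardness H = 597.6 MPa = 5.976e+08 Pa.
Collected in SI base units: W = 1021 N, H = 5.976e+08 Pa, K = 5.196e-07.
Volumetric rate dV/dL = K·W/H (no L dependence): 5.196e-07 · 1021 / 5.976e+08 = 8.877e-13 m³/m.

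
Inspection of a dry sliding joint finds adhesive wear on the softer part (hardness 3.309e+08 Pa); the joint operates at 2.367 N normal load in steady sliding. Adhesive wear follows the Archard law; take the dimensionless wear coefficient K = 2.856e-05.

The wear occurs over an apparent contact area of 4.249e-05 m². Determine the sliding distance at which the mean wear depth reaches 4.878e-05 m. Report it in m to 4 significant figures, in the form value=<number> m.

value=1.015e+04 m

Intermediate values are displayed rounded — the computation keeps full precision — a single final rounding, at 4 significant figures.
SI base units throughout: W = 2.367 N, H = 3.309e+08 Pa, K = 2.856e-05.
Allowed volume V_lim = h_lim·A = 4.878e-05 · 4.249e-05 = 2.073e-09 m³.
Thus life L = V_lim·H/(K·W) = 2.073e-09 · 3.309e+08 / (2.856e-05 · 2.367) = 1.015e+04 m.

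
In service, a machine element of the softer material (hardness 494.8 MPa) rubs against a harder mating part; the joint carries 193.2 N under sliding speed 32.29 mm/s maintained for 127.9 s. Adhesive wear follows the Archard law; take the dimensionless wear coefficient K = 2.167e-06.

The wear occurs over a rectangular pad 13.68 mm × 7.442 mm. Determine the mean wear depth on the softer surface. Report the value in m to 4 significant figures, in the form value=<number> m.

Each operation carries exact precision — intermediates are shown rounded — a lone final rounding, at four significant digits.
Sliding speed v = 32.29 mm/s = 0.03229 m/s. Sliding distance L = v·t = 0.03229 m/s × 127.9 s = 4.130 m.
Hardness H = 494.8 MPa = 4.948e+08 Pa.
Pad sides 13.68 mm × 7.442 mm = 0.01368 m × 0.007442 m. Contact area A = 0.01368 m × 0.007442 m = 1.018e-04 m².
SI base units throughout: W = 193.2 N, H = 4.948e+08 Pa, K = 2.167e-06.
Archard relation: V = K·W·L/H = 2.167e-06 · 193.2 · 4.130 / 4.948e+08 = 3.494e-12 m³.
Mean wear depth h = V/A = 3.494e-12 / 1.018e-04 = 3.432e-08 m.

value=3.432e-08 m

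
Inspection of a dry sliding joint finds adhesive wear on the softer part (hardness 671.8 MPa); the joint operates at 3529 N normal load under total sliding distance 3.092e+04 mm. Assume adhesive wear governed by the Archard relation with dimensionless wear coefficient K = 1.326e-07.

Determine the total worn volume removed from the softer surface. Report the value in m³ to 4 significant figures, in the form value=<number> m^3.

value=2.154e-11 m^3

The intermediates are printed rounded, and every step carries full float precision — rounded just once: 4 significant digits.
Distance covered L = 3.092e+04 mm = 30.92 m.
Hardness H = 671.8 MPa = 6.718e+08 Pa.
Expressed in SI base units: W = 3529 N, H = 6.718e+08 Pa, K = 1.326e-07.
Archard volume V = K·W·L/H = 1.326e-07 · 3529 · 30.92 / 6.718e+08 = 2.154e-11 m³.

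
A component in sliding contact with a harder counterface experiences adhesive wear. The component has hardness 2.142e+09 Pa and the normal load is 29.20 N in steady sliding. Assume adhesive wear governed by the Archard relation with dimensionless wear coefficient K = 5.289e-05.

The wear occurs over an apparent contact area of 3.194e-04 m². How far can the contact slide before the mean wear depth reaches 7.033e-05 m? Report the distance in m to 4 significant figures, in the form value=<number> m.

value=3.116e+04 m

Each operation carries exact precision. Intermediate values appear rounded. Rounded once at the end, at 4 significant figures.
Working in SI base units: W = 29.20 N, H = 2.142e+09 Pa, K = 5.289e-05.
Volume at the limit: V_lim = h_lim·A = 7.033e-05 · 3.194e-04 = 2.246e-08 m³.
Life L = V_lim·H/(K·W) = 2.246e-08 · 2.142e+09 / (5.289e-05 · 29.20) = 3.116e+04 m.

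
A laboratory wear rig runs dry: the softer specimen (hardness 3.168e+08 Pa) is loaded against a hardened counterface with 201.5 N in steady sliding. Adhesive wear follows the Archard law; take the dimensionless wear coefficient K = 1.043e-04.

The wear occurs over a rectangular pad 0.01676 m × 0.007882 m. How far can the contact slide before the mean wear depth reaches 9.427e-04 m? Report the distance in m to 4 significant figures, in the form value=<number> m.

Intermediate values are shown rounded — all arithmetic keeps full precision — rounded just once, at four significant figures.
Convert: Contact area A = 0.01676 m × 0.007882 m = 1.321e-04 m².
SI base units throughout: W = 201.5 N, H = 3.168e+08 Pa, K = 1.043e-04.
Permissible volume V_lim = h_lim·A = 9.427e-04 · 1.321e-04 = 1.245e-07 m³.
So the life L = V_lim·H/(K·W) = 1.245e-07 · 3.168e+08 / (1.043e-04 · 201.5) = 1877 m.

value=1877 m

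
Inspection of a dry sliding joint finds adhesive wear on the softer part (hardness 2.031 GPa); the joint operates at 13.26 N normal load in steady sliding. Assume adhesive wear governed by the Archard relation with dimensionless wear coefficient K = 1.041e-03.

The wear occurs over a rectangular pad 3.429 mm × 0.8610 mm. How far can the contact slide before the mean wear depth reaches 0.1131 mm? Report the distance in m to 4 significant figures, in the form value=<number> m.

value=49.13 m

Intermediates are printed rounded, and all working math keeps full float precision; rounded once at the end: 4 significant digits.
Hardness H = 2.031 GPa = 2.031e+09 Pa.
Pad sides 3.429 mm × 0.8610 mm = 3.429e-03 m × 8.610e-04 m. Contact area A = 3.429e-03 m × 8.610e-04 m = 2.952e-06 m².
Depth limit h_lim = 0.1131 mm = 1.131e-04 m.
As SI base values: W = 13.26 N, H = 2.031e+09 Pa, K = 1.041e-03.
Volume at the limit: V_lim = h_lim·A = 1.131e-04 · 2.952e-06 = 3.339e-10 m³.
Inverting, life L = V_lim·H/(K·W) = 3.339e-10 · 2.031e+09 / (1.041e-03 · 13.26) = 49.13 m.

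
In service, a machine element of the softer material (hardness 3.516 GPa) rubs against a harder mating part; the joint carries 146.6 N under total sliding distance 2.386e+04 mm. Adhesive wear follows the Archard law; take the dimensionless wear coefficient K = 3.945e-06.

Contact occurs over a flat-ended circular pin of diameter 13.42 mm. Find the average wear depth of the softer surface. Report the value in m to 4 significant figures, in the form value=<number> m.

value=2.775e-08 m

Intermediate values are shown rounded. The computation keeps exact precision, and one last rounding, at 4 significant digits.
Convert: Sliding distance L = 2.386e+04 mm = 23.86 m.
Convert: Hardness H = 3.516 GPa = 3.516e+09 Pa.
Convert: Pin diameter d = 13.42 mm = 0.01342 m. Contact area A = π·d²/4 = π·(0.01342 m)²/4 = 1.414e-04 m².
Restated in SI base units: W = 146.6 N, H = 3.516e+09 Pa, K = 3.945e-06.
Archard relation: V = K·W·L/H = 3.945e-06 · 146.6 · 23.86 / 3.516e+09 = 3.925e-12 m³.
Wear depth h = V/A = 3.925e-12 / 1.414e-04 = 2.775e-08 m.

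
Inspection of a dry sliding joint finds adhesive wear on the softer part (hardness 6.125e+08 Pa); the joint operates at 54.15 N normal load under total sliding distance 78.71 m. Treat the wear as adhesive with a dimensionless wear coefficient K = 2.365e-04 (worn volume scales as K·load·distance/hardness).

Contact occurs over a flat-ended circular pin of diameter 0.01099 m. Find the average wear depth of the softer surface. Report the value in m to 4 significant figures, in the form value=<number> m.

All working math runs at full precision. Intermediates appear rounded. Rounded just once: 4 significant digits.
Contact area A = π·d²/4 = π·(0.01099 m)²/4 = 9.486e-05 m².
In SI base units, W = 54.15 N, H = 6.125e+08 Pa, K = 2.365e-04.
Apply Archard: V = K·W·L/H = 2.365e-04 · 54.15 · 78.71 / 6.125e+08 = 1.646e-09 m³.
Average depth h = V/A = 1.646e-09 / 9.486e-05 = 1.735e-05 m.

value=1.735e-05 m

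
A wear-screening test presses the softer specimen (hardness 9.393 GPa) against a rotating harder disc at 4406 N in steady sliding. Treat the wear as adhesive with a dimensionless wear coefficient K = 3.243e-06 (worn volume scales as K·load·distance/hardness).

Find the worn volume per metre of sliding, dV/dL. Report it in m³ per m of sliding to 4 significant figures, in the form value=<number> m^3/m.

Every step runs at exact precision — intermediates are printed rounded; rounded once at the end, at four significant digits.
Hardness H = 9.393 GPa = 9.393e+09 Pa.
Collected in SI base units: W = 4406 N, H = 9.393e+09 Pa, K = 3.243e-06.
Sliding wear rate dV/dL = K·W/H, so: 3.243e-06 · 4406 / 9.393e+09 = 1.521e-12 m³/m.

value=1.521e-12 m^3/m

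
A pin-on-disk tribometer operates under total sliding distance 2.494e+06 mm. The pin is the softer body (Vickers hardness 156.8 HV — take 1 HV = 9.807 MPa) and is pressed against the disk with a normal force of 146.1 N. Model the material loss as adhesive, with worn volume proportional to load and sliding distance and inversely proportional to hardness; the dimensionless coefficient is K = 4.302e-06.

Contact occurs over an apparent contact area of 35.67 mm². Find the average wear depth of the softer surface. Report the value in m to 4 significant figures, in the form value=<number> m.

Intermediate values are shown rounded; all arithmetic keeps full precision, and rounded once at the end to 4 significant digits.
The distance L = 2.494e+06 mm = 2494 m.
Hardness H = 156.8 HV × 9.807 MPa/HV = 1538 MPa = 1.538e+09 Pa.
Contact area A = 35.67 mm² = 3.567e-05 m².
Restated in SI base units: W = 146.1 N, H = 1.538e+09 Pa, K = 4.302e-06.
The Archard volume V = K·W·L/H = 4.302e-06 · 146.1 · 2494 / 1.538e+09 = 1.019e-09 m³.
Mean wear depth h = V/A = 1.019e-09 / 3.567e-05 = 2.858e-05 m.

value=2.858e-05 m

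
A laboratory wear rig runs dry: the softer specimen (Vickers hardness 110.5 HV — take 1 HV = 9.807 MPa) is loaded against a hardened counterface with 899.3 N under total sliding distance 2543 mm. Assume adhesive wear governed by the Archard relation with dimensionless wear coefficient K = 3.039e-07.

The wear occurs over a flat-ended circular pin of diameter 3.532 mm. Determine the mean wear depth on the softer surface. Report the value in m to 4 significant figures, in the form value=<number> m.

Quoted intermediates are rounded — each operation holds full precision. Rounded just once, at four significant digits.
Convert: Distance covered L = 2543 mm = 2.543 m.
Convert: Hardness H = 110.5 HV × 9.807 MPa/HV = 1084 MPa = 1.084e+09 Pa.
Convert: Pin diameter d = 3.532 mm = 0.003532 m. Contact area A = π·d²/4 = π·(0.003532 m)²/4 = 9.798e-06 m².
As SI base values: W = 899.3 N, H = 1.084e+09 Pa, K = 3.039e-07.
By Archard's law, V = K·W·L/H = 3.039e-07 · 899.3 · 2.543 / 1.084e+09 = 6.413e-13 m³.
Wear depth h = V/A = 6.413e-13 / 9.798e-06 = 6.546e-08 m.

value=6.546e-08 m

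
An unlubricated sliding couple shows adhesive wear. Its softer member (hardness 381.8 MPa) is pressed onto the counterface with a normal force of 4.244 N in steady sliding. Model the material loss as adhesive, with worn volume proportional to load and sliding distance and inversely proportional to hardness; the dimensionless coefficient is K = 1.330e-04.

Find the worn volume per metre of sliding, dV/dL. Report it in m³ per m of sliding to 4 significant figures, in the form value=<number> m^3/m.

Printed values are rounded, and all working math keeps full float precision, and a lone final rounding to four significant figures.
Convert: Hardness H = 381.8 MPa = 3.818e+08 Pa.
Expressed in SI base units: W = 4.244 N, H = 3.818e+08 Pa, K = 1.330e-04.
Rate of wear dV/dL = K·W/H (independent of L): 1.330e-04 · 4.244 / 3.818e+08 = 1.478e-12 m³/m.

value=1.478e-12 m^3/m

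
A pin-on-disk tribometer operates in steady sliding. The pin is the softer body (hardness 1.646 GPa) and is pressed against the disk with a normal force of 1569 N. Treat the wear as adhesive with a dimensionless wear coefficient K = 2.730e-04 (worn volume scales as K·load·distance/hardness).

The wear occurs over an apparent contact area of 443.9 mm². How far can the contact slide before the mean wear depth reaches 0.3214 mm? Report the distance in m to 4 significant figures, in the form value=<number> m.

The computation carries full float precision. Intermediate values are printed rounded, and rounded just once to four significant digits.
Convert: Hardness H = 1.646 GPa = 1.646e+09 Pa.
Convert: Contact area A = 443.9 mm² = 4.439e-04 m².
Convert: Depth limit h_lim = 0.3214 mm = 3.214e-04 m.
Working in SI base units: W = 1569 N, H = 1.646e+09 Pa, K = 2.730e-04.
Wearable volume V_lim = h_lim·A = 3.214e-04 · 4.439e-04 = 1.427e-07 m³.
Inverting, life L = V_lim·H/(K·W) = 1.427e-07 · 1.646e+09 / (2.730e-04 · 1569) = 548.2 m.

value=548.2 m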